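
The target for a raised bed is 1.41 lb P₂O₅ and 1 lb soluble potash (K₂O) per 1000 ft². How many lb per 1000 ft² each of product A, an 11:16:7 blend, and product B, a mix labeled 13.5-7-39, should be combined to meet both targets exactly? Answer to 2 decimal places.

With a, b = lb per 1000 ft² of product A and product B:
P₂O₅: 0.16·a + 0.07·b = 1.41
K₂O: 0.07·a + 0.39·b = 1
Eliminate b: (row1) − 0.07/0.39·(row2) → 0.147436·a = 1.23051, so a = 8.34609.
Then b = (1 − 0.07·8.34609) / 0.39 = 1.06609.

8.35 lb product A, 1.07 lb product B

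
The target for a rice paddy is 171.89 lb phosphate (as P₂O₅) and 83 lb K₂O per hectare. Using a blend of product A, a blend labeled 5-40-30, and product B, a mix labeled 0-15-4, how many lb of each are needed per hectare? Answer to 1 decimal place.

192.2 lb product A, 633.3 lb product B

With a, b = lb per hectare of product A and product B:
P₂O₅: 0.4·a + 0.15·b = 171.89
K₂O: 0.3·a + 0.04·b = 83
Solving simultaneously: a = 192.221, b = 633.345.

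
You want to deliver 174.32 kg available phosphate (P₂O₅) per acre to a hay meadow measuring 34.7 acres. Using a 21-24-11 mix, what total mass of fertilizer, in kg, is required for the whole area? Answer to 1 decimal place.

25203.8 kg

Product per acre = 174.32 / 24% = 726.333 kg.
Total product = 726.333 × 34.7 = 25203.77 kg.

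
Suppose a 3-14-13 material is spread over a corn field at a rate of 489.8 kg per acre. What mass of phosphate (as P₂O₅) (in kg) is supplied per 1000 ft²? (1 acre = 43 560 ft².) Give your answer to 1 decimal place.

P₂O₅ per acre = 489.8 × 14% = 68.572 kg.
Convert to per 1000 ft²: 68.572 × 0.0229568 = 1.5742 kg.

1.6 kg P₂O₅ per thousand sq ft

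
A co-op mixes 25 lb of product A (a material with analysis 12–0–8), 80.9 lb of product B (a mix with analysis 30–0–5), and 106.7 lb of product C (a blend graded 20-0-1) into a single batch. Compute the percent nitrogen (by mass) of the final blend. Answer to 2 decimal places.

Total mass = 25 + 80.9 + 106.7 = 212.6 lb.
N mass = 12%×25 + 30%×80.9 + 20%×106.7 = 48.61 lb.
% N = 48.61 / 212.6 = 22.8645%.

22.86% N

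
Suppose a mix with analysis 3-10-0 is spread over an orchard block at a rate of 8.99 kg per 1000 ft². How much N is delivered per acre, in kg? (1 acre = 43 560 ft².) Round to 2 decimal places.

11.75 kg N per acre

nitrogen per 1000 ft² = 8.99 × 3% = 0.2697 kg.
Convert to per acre: 0.2697 × 43.56 = 11.7481 kg.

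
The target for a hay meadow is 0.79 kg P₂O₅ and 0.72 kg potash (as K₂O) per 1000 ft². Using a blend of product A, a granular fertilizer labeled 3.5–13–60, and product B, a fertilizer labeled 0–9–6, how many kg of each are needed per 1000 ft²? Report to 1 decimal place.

With a, b = kg per 1000 ft² of product A and product B:
P₂O₅: 0.13·a + 0.09·b = 0.79
K₂O: 0.6·a + 0.06·b = 0.72
Eliminate b: (row1) − 0.09/0.06·(row2) → -0.77·a = -0.29, so a = 0.376623.
Then b = (0.72 − 0.6·0.376623) / 0.06 = 8.23377.

0.4 kg product A, 8.2 kg product B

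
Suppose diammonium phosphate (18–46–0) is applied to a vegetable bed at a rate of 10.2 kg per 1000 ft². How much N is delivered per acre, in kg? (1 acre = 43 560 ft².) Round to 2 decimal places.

79.98 kg N per acre

nitrogen per 1000 ft² = 10.2 × 18% = 1.836 kg.
Convert to per acre: 1.836 × 43.56 = 79.9762 kg.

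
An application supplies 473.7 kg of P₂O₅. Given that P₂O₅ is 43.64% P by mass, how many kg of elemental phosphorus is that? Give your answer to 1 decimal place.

206.7 kg P

P = 473.7 × 0.4364 = 206.723 kg.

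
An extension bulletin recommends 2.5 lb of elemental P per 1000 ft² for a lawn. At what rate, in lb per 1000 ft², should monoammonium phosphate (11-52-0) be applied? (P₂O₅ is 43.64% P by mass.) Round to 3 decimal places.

11.017 lb of product per thousand sq ft

As P₂O₅: 2.5 / 0.4364 = 5.72869 lb per 1000 ft².
Product per 1000 ft² = 5.72869 / 52% = 11.0167 lb.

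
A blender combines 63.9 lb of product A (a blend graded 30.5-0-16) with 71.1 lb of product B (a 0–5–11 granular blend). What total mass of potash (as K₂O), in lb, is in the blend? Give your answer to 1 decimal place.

18.0 lb K₂O

K₂O mass = 16%×63.9 + 11%×71.1 = 18.045 lb.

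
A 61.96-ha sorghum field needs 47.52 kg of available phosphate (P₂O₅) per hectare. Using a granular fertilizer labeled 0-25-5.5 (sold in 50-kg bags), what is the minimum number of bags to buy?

Product per hectare = 47.52 / 25% = 190.08 kg.
Total product = 190.08 × 61.96 = 11777.4 kg.
Bags = ⌈11777.4 / 50⌉ = 236.

236 bags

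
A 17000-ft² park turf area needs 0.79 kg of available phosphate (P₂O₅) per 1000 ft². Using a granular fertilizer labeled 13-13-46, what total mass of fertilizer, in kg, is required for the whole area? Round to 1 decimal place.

Product per 1000 ft² = 0.79 / 13% = 6.07692 kg.
Total product = 6.07692 × 17000 / 1000 = 103.308 kg.

103.3 kg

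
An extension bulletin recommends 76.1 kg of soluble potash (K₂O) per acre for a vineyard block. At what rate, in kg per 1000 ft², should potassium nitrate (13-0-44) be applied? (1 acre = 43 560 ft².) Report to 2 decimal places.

Product per acre = 76.1 / 44% = 172.955 kg.
Convert to per 1000 ft²: 172.955 × 0.0229568 = 3.97049 kg.

3.97 kg of product per thousand sq ft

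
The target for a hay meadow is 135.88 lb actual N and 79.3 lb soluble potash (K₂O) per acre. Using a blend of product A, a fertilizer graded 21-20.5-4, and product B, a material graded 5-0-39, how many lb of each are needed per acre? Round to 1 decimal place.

613.6 lb product A, 140.4 lb product B

Per-acre balance (a = product A, b = product B):
N: 0.21·a + 0.05·b = 135.88
K₂O: 0.04·a + 0.39·b = 79.3
From row1: a = (135.88 − 0.05·b) / 0.21.
Into row2: 0.04·(135.88 − 0.05·b)/0.21 + 0.39·b = 79.3 → b = 140.398, a = 613.62.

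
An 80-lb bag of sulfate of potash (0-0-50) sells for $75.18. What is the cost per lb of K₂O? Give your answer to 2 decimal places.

$1.88 per lb K₂O

K₂O in bag = 80 × 50% = 40 lb.
Cost per lb K₂O = $75.18 / 40 = $1.8795.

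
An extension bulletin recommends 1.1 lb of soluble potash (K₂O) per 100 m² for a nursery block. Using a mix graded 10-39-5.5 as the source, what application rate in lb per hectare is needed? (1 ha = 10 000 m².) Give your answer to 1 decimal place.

2000.0 lb of product per hectare

Product per 100 m² = 1.1 / 5.5% = 20 lb.
Convert to per hectare: 20 × 100 = 2000 lb.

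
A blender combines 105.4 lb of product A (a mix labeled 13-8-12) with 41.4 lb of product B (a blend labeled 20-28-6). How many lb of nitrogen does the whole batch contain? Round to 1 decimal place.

22.0 lb N

N mass = 13%×105.4 + 20%×41.4 = 21.982 lb.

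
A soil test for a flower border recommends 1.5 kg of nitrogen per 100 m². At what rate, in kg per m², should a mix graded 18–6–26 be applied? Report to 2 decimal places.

0.08 kg of product per sq m

Product per 100 m² = 1.5 / 18% = 8.33333 kg.
Convert to per m²: 8.33333 × 0.01 = 0.0833333 kg.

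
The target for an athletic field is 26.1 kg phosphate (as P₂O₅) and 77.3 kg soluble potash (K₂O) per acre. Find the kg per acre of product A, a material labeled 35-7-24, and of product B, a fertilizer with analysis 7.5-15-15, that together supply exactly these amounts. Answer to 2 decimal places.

Let a = kg of product A, b = kg of product B (per acre).
P₂O₅: 0.07·a + 0.15·b = 26.1
K₂O: 0.24·a + 0.15·b = 77.3
Solving simultaneously: a = 301.176, b = 33.451.

301.18 kg product A, 33.45 kg product B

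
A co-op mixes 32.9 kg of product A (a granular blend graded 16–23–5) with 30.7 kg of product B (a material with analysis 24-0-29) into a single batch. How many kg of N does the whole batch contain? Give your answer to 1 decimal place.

N mass = 16%×32.9 + 24%×30.7 = 12.632 kg.

12.6 kg N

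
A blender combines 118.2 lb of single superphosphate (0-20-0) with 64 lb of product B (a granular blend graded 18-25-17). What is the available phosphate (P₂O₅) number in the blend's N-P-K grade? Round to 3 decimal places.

21.756% P₂O₅

Total mass = 118.2 + 64 = 182.2 lb.
P₂O₅ mass = 20%×118.2 + 25%×64 = 39.64 lb.
% P₂O₅ = 39.64 / 182.2 = 21.7563%.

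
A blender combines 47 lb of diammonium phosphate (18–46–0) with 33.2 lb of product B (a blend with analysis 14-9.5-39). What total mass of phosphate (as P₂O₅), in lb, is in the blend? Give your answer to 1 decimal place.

24.8 lb P₂O₅

P₂O₅ mass = 46%×47 + 9.5%×33.2 = 24.774 lb.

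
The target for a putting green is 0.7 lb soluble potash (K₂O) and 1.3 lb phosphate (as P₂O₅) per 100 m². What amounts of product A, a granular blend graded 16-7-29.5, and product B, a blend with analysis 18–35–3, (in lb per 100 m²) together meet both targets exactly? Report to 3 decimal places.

With a, b = lb per 100 m² of product A and product B:
K₂O: 0.295·a + 0.03·b = 0.7
P₂O₅: 0.07·a + 0.35·b = 1.3
Eliminate b: (row1) − 0.03/0.35·(row2) → 0.289·a = 0.588571, so a = 2.03658.
Then b = (1.3 − 0.07·2.03658) / 0.35 = 3.30697.

2.037 lb product A, 3.307 lb product B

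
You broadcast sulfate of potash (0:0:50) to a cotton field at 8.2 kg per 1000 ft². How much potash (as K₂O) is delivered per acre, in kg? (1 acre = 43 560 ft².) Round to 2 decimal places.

178.60 kg K₂O per acre

K₂O per 1000 ft² = 8.2 × 50% = 4.1 kg.
Convert to per acre: 4.1 × 43.56 = 178.596 kg.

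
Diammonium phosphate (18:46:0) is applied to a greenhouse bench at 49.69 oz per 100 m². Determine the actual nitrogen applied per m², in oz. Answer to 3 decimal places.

nitrogen per 100 m² = 49.69 × 18% = 8.9442 oz.
Convert to per m²: 8.9442 × 0.01 = 0.089442 oz.

0.089 oz N per sq m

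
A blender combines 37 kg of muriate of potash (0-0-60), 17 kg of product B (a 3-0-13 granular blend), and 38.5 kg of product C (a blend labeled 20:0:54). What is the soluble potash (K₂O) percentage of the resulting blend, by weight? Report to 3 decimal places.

Total mass = 37 + 17 + 38.5 = 92.5 kg.
K₂O mass = 60%×37 + 13%×17 + 54%×38.5 = 45.2 kg.
% K₂O = 45.2 / 92.5 = 48.8649%.

48.865% K₂O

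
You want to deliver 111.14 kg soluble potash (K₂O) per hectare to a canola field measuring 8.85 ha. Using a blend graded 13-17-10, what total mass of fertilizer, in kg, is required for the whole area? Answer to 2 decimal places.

9835.89 kg

Product per hectare = 111.14 / 10% = 1111.4 kg.
Total product = 1111.4 × 8.85 = 9835.89 kg.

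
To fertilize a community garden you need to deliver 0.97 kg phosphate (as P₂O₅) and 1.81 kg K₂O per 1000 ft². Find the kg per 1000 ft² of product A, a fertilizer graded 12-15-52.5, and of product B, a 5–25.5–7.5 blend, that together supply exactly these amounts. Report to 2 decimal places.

3.17 kg product A, 1.94 kg product B

With a, b = kg per 1000 ft² of product A and product B:
P₂O₅: 0.15·a + 0.255·b = 0.97
K₂O: 0.525·a + 0.075·b = 1.81
Eliminate a: (row1) − 0.15/0.525·(row2) → 0.233571·b = 0.452857, so b = 1.93884.
Back-substitute: a = (0.97 − 0.255·1.93884) / 0.15 = 3.17064.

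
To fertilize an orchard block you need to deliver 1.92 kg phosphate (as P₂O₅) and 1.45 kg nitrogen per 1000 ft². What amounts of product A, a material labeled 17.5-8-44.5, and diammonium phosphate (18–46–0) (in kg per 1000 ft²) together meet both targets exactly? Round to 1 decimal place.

4.9 kg product A, 3.3 kg diammonium phosphate

Per-1000 ft² balance (a = product A, b = diammonium phosphate):
P₂O₅: 0.08·a + 0.46·b = 1.92
N: 0.175·a + 0.18·b = 1.45
From row1: a = (1.92 − 0.46·b) / 0.08.
Into row2: 0.175·(1.92 − 0.46·b)/0.08 + 0.18·b = 1.45 → b = 3.32829, a = 4.86233.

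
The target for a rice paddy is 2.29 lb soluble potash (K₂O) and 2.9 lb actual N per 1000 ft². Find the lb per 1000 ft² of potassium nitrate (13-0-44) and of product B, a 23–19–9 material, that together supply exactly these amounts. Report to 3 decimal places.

With a, b = lb per 1000 ft² of potassium nitrate and product B:
K₂O: 0.44·a + 0.09·b = 2.29
N: 0.13·a + 0.23·b = 2.9
Solving simultaneously: a = 2.96872, b = 10.9307.

2.969 lb potassium nitrate, 10.931 lb product B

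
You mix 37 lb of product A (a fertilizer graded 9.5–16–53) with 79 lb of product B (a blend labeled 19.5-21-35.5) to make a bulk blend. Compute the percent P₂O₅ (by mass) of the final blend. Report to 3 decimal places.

Total mass = 37 + 79 = 116 lb.
P₂O₅ mass = 16%×37 + 21%×79 = 22.51 lb.
% P₂O₅ = 22.51 / 116 = 19.4052%.

19.405% P₂O₅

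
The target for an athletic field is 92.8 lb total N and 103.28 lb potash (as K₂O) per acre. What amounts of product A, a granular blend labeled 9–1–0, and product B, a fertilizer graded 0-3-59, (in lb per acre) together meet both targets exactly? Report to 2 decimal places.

Per-acre balance (a = product A, b = product B):
N: 0.09·a + 0·b = 92.8
K₂O: 0·a + 0.59·b = 103.28
Solving simultaneously: a = 1031.111, b = 175.051.

1031.11 lb product A, 175.05 lb product B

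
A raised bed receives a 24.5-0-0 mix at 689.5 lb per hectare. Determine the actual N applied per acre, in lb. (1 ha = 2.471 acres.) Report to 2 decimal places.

nitrogen per hectare = 689.5 × 24.5% = 168.928 lb.
Convert to per acre: 168.928 × 0.404694 = 68.364 lb.

68.36 lb N per acre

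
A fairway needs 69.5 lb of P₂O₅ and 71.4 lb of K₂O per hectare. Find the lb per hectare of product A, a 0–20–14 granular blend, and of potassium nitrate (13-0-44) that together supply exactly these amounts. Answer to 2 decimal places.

Let a = lb of product A, b = lb of potassium nitrate (per hectare).
P₂O₅: 0.2·a + 0·b = 69.5
K₂O: 0.14·a + 0.44·b = 71.4
From row1: a = (69.5 − 0·b) / 0.2.
Into row2: 0.14·(69.5 − 0·b)/0.2 + 0.44·b = 71.4 → b = 51.7045, a = 347.5.

347.50 lb product A, 51.70 lb potassium nitrate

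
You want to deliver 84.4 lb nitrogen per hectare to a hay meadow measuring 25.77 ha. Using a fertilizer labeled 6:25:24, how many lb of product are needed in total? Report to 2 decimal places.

Product per hectare = 84.4 / 6% = 1406.67 lb.
Total product = 1406.67 × 25.77 = 36249.8 lb.

36249.80 lb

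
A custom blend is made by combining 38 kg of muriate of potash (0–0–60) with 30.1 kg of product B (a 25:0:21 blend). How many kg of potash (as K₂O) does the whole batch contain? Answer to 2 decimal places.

K₂O mass = 60%×38 + 21%×30.1 = 29.121 kg.

29.12 kg K₂O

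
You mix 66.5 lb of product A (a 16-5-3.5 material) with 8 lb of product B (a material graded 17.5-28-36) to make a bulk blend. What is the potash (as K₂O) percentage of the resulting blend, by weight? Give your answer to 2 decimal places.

Total mass = 66.5 + 8 = 74.5 lb.
K₂O mass = 3.5%×66.5 + 36%×8 = 5.2075 lb.
% K₂O = 5.2075 / 74.5 = 6.98993%.

6.99% K₂O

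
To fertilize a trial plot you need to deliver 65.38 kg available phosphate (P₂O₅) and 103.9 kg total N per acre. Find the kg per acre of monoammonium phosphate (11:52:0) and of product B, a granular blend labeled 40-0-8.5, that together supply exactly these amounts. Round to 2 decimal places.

With a, b = kg per acre of monoammonium phosphate and product B:
P₂O₅: 0.52·a + 0·b = 65.38
N: 0.11·a + 0.4·b = 103.9
From row1: a = (65.38 − 0·b) / 0.52.
Into row2: 0.11·(65.38 − 0·b)/0.52 + 0.4·b = 103.9 → b = 225.174, a = 125.731.

125.73 kg monoammonium phosphate, 225.17 kg product B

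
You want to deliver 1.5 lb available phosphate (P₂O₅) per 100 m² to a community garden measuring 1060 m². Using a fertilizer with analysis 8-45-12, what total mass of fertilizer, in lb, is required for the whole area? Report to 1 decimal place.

35.3 lb

Product per 100 m² = 1.5 / 45% = 3.33333 lb.
Total product = 3.33333 × 1060 / 100 = 35.3333 lb.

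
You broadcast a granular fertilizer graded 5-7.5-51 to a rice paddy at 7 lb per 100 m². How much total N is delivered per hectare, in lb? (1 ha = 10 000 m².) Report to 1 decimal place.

35.0 lb N per hectare

nitrogen per 100 m² = 7 × 5% = 0.35 lb.
Convert to per hectare: 0.35 × 100 = 35 lb.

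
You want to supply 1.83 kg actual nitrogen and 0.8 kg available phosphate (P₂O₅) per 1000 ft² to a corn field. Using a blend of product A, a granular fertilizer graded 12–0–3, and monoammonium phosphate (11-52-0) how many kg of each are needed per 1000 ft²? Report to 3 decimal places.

With a, b = kg per 1000 ft² of product A and monoammonium phosphate:
N: 0.12·a + 0.11·b = 1.83
P₂O₅: 0·a + 0.52·b = 0.8
Solving simultaneously: a = 13.8397, b = 1.53846.

13.840 kg product A, 1.538 kg monoammonium phosphate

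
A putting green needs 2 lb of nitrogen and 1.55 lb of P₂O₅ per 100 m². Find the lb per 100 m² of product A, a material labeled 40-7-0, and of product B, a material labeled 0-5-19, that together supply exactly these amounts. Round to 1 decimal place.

Per-100 m² balance (a = product A, b = product B):
N: 0.4·a + 0·b = 2
P₂O₅: 0.07·a + 0.05·b = 1.55
Eliminate b: (row1) − 0/0.05·(row2) → 0.4·a = 2, so a = 5.
Then b = (1.55 − 0.07·5) / 0.05 = 24.

5.0 lb product A, 24.0 lb product B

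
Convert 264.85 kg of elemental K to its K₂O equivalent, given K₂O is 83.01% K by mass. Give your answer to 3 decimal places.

K₂O = 264.85 / 0.8301 = 319.0579 kg.

319.058 kg K₂O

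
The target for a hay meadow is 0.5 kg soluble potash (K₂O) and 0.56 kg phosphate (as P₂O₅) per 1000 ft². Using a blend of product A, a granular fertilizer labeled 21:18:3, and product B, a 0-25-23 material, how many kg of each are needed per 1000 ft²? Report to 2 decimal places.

Let a = kg of product A, b = kg of product B (per 1000 ft²).
K₂O: 0.03·a + 0.23·b = 0.5
P₂O₅: 0.18·a + 0.25·b = 0.56
Eliminate a: (row1) − 0.03/0.18·(row2) → 0.188333·b = 0.406667, so b = 2.15929.
Back-substitute: a = (0.5 − 0.23·2.15929) / 0.03 = 0.112094.

0.11 kg product A, 2.16 kg product B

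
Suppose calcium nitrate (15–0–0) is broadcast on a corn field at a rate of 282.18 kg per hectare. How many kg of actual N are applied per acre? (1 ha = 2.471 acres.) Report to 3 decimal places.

nitrogen per hectare = 282.18 × 15% = 42.327 kg.
Convert to per acre: 42.327 × 0.404694 = 17.1295 kg.

17.130 kg N per acre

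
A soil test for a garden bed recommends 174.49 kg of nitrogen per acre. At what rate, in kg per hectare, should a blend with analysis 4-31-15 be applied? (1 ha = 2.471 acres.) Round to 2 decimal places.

Product per acre = 174.49 / 4% = 4362.25 kg.
Convert to per hectare: 4362.25 × 2.471 = 10779.1197 kg.

10779.12 kg of product per hectare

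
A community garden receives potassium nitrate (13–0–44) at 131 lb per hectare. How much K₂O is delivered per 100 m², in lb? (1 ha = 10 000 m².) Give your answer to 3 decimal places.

0.576 lb K₂O per hundred sq m

K₂O per hectare = 131 × 44% = 57.64 lb.
Convert to per 100 m²: 57.64 × 0.01 = 0.5764 lb.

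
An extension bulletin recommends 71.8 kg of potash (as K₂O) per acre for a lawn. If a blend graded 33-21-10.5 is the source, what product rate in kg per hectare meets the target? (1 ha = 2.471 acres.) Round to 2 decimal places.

1689.69 kg of product per hectare

Product per acre = 71.8 / 10.5% = 683.81 kg.
Convert to per hectare: 683.81 × 2.471 = 1689.693 kg.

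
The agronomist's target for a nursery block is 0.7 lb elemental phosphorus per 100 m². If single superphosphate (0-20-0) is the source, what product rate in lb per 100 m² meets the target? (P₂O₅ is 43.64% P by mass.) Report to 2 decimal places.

As P₂O₅: 0.7 / 0.4364 = 1.60403 lb per 100 m².
Product per 100 m² = 1.60403 / 20% = 8.02016 lb.

8.02 lb of product per hundred sq m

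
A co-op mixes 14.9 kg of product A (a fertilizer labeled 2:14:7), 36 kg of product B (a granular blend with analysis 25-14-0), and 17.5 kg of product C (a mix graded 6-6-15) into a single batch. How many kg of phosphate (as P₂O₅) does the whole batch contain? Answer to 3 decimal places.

8.176 kg P₂O₅

P₂O₅ mass = 14%×14.9 + 14%×36 + 6%×17.5 = 8.176 kg.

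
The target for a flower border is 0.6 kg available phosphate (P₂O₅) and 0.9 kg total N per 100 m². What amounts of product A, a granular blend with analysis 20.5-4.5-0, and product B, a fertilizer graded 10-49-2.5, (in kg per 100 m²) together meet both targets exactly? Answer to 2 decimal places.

3.97 kg product A, 0.86 kg product B

Let a = kg of product A, b = kg of product B (per 100 m²).
P₂O₅: 0.045·a + 0.49·b = 0.6
N: 0.205·a + 0.1·b = 0.9
Solving simultaneously: a = 3.97082, b = 0.859823.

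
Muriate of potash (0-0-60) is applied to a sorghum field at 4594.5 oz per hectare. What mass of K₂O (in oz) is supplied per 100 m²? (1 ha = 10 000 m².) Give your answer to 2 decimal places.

27.57 oz K₂O per hundred sq m

K₂O per hectare = 4594.5 × 60% = 2756.7 oz.
Convert to per 100 m²: 2756.7 × 0.01 = 27.567 oz.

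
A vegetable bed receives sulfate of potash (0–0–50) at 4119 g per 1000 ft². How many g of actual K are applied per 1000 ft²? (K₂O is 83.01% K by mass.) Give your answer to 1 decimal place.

K₂O per 1000 ft² = 4119 × 50% = 2059.5 g.
Elemental K = 2059.5 × 0.8301 = 1709.59 g per 1000 ft².

1709.6 g K per thousand sq ft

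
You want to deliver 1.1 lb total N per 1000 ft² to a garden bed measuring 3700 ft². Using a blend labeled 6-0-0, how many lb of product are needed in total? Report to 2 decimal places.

67.83 lb

Product per 1000 ft² = 1.1 / 6% = 18.3333 lb.
Total product = 18.3333 × 3700 / 1000 = 67.8333 lb.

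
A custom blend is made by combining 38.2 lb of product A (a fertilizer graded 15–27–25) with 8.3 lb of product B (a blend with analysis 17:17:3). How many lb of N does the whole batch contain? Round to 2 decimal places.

N mass = 15%×38.2 + 17%×8.3 = 7.141 lb.

7.14 lb N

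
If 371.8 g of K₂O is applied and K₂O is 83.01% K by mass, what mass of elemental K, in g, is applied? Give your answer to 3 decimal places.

308.631 g K

K = 371.8 × 0.8301 = 308.6312 g.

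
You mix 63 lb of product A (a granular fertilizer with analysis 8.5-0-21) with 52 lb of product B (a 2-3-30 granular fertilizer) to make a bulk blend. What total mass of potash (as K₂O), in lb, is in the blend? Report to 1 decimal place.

K₂O mass = 21%×63 + 30%×52 = 28.83 lb.

28.8 lb K₂O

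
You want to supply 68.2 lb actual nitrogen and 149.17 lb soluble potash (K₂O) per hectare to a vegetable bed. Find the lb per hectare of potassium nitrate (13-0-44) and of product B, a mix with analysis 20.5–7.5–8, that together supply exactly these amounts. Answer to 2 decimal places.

314.84 lb potassium nitrate, 133.03 lb product B

Let a = lb of potassium nitrate, b = lb of product B (per hectare).
N: 0.13·a + 0.205·b = 68.2
K₂O: 0.44·a + 0.08·b = 149.17
Eliminate a: (row1) − 0.13/0.44·(row2) → 0.181364·b = 24.127, so b = 133.031.
Back-substitute: a = (68.2 − 0.205·133.031) / 0.13 = 314.835.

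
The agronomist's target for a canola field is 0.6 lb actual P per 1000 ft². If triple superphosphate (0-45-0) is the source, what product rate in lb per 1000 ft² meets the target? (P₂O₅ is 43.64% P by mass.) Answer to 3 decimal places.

As P₂O₅: 0.6 / 0.4364 = 1.37489 lb per 1000 ft².
Product per 1000 ft² = 1.37489 / 45% = 3.0553 lb.

3.055 lb of product per thousand sq ft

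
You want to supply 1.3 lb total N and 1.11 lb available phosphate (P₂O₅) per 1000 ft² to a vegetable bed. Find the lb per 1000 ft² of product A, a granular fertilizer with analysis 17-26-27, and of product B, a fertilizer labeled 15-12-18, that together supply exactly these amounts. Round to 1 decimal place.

Let a = lb of product A, b = lb of product B (per 1000 ft²).
N: 0.17·a + 0.15·b = 1.3
P₂O₅: 0.26·a + 0.12·b = 1.11
From row1: a = (1.3 − 0.15·b) / 0.17.
Into row2: 0.26·(1.3 − 0.15·b)/0.17 + 0.12·b = 1.11 → b = 8.02688, a = 0.564516.

0.6 lb product A, 8.0 lb product B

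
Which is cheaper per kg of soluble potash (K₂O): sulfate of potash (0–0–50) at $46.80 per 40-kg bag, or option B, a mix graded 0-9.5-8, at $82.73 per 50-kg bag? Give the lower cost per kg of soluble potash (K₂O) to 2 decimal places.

$2.34 per kg K₂O (sulfate of potash)

sulfate of potash: K₂O per bag = 40 × 50% = 20 kg; cost = 46.80 / 20 = $2.3400/kg K₂O.
option B: K₂O per bag = 50 × 8% = 4 kg; cost = 82.73 / 4 = $20.6825/kg K₂O.
sulfate of potash is cheaper.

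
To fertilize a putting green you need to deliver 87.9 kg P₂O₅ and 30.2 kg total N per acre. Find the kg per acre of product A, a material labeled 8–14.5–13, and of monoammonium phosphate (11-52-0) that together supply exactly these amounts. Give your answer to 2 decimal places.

235.28 kg product A, 103.43 kg monoammonium phosphate

Let a = kg of product A, b = kg of monoammonium phosphate (per acre).
P₂O₅: 0.145·a + 0.52·b = 87.9
N: 0.08·a + 0.11·b = 30.2
Solving simultaneously: a = 235.283, b = 103.431.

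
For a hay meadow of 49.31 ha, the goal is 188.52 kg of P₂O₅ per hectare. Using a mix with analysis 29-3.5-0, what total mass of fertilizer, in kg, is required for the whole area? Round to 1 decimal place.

Product per hectare = 188.52 / 3.5% = 5386.29 kg.
Total product = 5386.29 × 49.31 = 265597.749 kg.

265597.7 kg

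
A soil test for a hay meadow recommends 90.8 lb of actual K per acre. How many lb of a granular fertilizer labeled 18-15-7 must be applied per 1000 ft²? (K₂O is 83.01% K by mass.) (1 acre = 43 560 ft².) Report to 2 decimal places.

As K₂O: 90.8 / 0.8301 = 109.384 lb per acre.
Product per acre = 109.384 / 7% = 1562.63 lb.
Convert to per 1000 ft²: 1562.63 × 0.0229568 = 35.8732 lb.

35.87 lb of product per thousand sq ft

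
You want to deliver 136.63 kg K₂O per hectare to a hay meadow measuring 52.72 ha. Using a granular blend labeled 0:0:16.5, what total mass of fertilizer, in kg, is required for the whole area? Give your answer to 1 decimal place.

Product per hectare = 136.63 / 16.5% = 828.061 kg.
Total product = 828.061 × 52.72 = 43655.36 kg.

43655.4 kg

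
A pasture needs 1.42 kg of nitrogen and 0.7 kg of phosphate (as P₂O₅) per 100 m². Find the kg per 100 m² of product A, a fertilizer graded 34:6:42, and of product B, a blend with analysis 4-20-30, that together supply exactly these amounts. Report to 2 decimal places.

3.90 kg product A, 2.33 kg product B

Per-100 m² balance (a = product A, b = product B):
N: 0.34·a + 0.04·b = 1.42
P₂O₅: 0.06·a + 0.2·b = 0.7
Eliminate b: (row1) − 0.04/0.2·(row2) → 0.328·a = 1.28, so a = 3.90244.
Then b = (0.7 − 0.06·3.90244) / 0.2 = 2.32927.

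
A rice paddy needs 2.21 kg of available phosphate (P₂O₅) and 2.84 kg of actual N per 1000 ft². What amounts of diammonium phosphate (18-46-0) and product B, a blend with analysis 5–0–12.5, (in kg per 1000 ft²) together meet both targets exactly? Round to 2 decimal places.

4.80 kg diammonium phosphate, 39.50 kg product B

With a, b = kg per 1000 ft² of diammonium phosphate and product B:
P₂O₅: 0.46·a + 0·b = 2.21
N: 0.18·a + 0.05·b = 2.84
Eliminate b: (row1) − 0/0.05·(row2) → 0.46·a = 2.21, so a = 4.80435.
Then b = (2.84 − 0.18·4.80435) / 0.05 = 39.5043.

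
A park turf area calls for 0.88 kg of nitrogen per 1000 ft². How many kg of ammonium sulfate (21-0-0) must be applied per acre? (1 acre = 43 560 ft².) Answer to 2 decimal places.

Product per 1000 ft² = 0.88 / 21% = 4.19048 kg.
Convert to per acre: 4.19048 × 43.56 = 182.537 kg.

182.54 kg of product per acre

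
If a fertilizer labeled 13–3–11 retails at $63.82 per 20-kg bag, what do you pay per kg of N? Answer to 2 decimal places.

N in bag = 20 × 13% = 2.6 kg.
Cost per kg N = $63.82 / 2.6 = $24.5462.

$24.55 per kg N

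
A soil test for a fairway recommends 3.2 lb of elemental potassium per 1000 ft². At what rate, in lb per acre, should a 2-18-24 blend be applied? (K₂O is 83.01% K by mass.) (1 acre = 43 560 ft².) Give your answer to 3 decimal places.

As K₂O: 3.2 / 0.8301 = 3.85496 lb per 1000 ft².
Product per 1000 ft² = 3.85496 / 24% = 16.0623 lb.
Convert to per acre: 16.0623 × 43.56 = 699.6747 lb.

699.675 lb of product per acre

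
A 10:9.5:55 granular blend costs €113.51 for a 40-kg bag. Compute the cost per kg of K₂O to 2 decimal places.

€5.16 per kg K₂O

K₂O in bag = 40 × 55% = 22 kg.
Cost per kg K₂O = €113.51 / 22 = €5.1595.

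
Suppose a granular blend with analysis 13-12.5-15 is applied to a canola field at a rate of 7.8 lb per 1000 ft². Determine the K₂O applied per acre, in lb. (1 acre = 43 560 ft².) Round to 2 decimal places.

50.97 lb K₂O per acre

K₂O per 1000 ft² = 7.8 × 15% = 1.17 lb.
Convert to per acre: 1.17 × 43.56 = 50.9652 lb.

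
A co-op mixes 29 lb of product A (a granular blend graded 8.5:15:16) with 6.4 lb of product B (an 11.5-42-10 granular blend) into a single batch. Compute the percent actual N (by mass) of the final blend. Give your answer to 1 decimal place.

9.0% N

Total mass = 29 + 6.4 = 35.4 lb.
N mass = 8.5%×29 + 11.5%×6.4 = 3.201 lb.
% N = 3.201 / 35.4 = 9.04237%.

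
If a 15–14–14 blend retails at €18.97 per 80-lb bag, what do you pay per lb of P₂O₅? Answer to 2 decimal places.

€1.69 per lb P₂O₅

P₂O₅ in bag = 80 × 14% = 11.2 lb.
Cost per lb P₂O₅ = €18.97 / 11.2 = €1.6938.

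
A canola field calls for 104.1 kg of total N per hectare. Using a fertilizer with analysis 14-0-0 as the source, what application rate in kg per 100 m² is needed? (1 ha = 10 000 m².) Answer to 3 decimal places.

Product per hectare = 104.1 / 14% = 743.571 kg.
Convert to per 100 m²: 743.571 × 0.01 = 7.43571 kg.

7.436 kg of product per hundred sq m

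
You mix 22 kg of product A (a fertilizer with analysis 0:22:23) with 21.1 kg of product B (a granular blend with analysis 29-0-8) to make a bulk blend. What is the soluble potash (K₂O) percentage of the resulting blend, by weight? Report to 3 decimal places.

Total mass = 22 + 21.1 = 43.1 kg.
K₂O mass = 23%×22 + 8%×21.1 = 6.748 kg.
% K₂O = 6.748 / 43.1 = 15.6566%.

15.657% K₂O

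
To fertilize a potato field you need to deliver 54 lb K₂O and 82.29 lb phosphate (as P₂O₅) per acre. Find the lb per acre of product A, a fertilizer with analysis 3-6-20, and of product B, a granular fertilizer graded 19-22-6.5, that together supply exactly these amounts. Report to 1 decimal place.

With a, b = lb per acre of product A and product B:
K₂O: 0.2·a + 0.065·b = 54
P₂O₅: 0.06·a + 0.22·b = 82.29
From row1: a = (54 − 0.065·b) / 0.2.
Into row2: 0.06·(54 − 0.065·b)/0.2 + 0.22·b = 82.29 → b = 329.626, a = 162.872.

162.9 lb product A, 329.6 lb product B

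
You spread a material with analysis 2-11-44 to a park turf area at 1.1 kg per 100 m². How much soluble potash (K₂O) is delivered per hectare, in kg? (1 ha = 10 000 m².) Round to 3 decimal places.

48.400 kg K₂O per hectare

K₂O per 100 m² = 1.1 × 44% = 0.484 kg.
Convert to per hectare: 0.484 × 100 = 48.4 kg.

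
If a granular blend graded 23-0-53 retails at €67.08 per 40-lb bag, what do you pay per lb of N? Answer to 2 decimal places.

N in bag = 40 × 23% = 9.2 lb.
Cost per lb N = €67.08 / 9.2 = €7.2913.

€7.29 per lb N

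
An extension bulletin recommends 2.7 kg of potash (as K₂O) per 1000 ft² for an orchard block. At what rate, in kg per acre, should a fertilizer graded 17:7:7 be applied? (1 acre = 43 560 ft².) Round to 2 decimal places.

1680.17 kg of product per acre

Product per 1000 ft² = 2.7 / 7% = 38.5714 kg.
Convert to per acre: 38.5714 × 43.56 = 1680.171 kg.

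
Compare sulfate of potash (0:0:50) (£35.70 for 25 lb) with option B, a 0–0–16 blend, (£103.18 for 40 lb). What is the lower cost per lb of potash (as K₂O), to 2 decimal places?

£2.86 per lb K₂O (sulfate of potash)

sulfate of potash: K₂O per bag = 25 × 50% = 12.5 lb; cost = 35.70 / 12.5 = £2.8560/lb K₂O.
option B: K₂O per bag = 40 × 16% = 6.4 lb; cost = 103.18 / 6.4 = £16.1219/lb K₂O.
sulfate of potash is cheaper.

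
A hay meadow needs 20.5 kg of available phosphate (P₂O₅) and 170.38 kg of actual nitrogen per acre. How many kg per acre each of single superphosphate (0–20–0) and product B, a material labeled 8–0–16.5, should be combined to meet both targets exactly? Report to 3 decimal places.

With a, b = kg per acre of single superphosphate and product B:
P₂O₅: 0.2·a + 0·b = 20.5
N: 0·a + 0.08·b = 170.38
Solving simultaneously: a = 102.5, b = 2129.75.

102.500 kg single superphosphate, 2129.750 kg product B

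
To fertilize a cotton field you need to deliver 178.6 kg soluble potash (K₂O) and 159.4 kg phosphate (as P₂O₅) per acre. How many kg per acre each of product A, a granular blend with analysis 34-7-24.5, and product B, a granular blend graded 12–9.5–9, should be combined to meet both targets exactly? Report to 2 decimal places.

154.40 kg product A, 1564.12 kg product B

Let a = kg of product A, b = kg of product B (per acre).
K₂O: 0.245·a + 0.09·b = 178.6
P₂O₅: 0.07·a + 0.095·b = 159.4
From row1: a = (178.6 − 0.09·b) / 0.245.
Into row2: 0.07·(178.6 − 0.09·b)/0.245 + 0.095·b = 159.4 → b = 1564.124, a = 154.404.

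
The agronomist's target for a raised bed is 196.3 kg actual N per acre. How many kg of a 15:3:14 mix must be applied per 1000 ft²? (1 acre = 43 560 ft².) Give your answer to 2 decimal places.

Product per acre = 196.3 / 15% = 1308.67 kg.
Convert to per 1000 ft²: 1308.67 × 0.0229568 = 30.0429 kg.

30.04 kg of product per thousand sq ft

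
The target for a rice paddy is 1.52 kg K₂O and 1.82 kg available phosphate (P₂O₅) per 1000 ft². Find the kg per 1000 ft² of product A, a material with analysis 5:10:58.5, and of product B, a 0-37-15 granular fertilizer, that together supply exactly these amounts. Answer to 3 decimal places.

1.437 kg product A, 4.531 kg product B

With a, b = kg per 1000 ft² of product A and product B:
K₂O: 0.585·a + 0.15·b = 1.52
P₂O₅: 0.1·a + 0.37·b = 1.82
Eliminate b: (row1) − 0.15/0.37·(row2) → 0.544459·a = 0.782162, so a = 1.43658.
Then b = (1.82 − 0.1·1.43658) / 0.37 = 4.53065.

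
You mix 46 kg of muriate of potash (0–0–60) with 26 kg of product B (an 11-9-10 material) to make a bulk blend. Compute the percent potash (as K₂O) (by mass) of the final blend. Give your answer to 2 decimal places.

41.94% K₂O

Total mass = 46 + 26 = 72 kg.
K₂O mass = 60%×46 + 10%×26 = 30.2 kg.
% K₂O = 30.2 / 72 = 41.9444%.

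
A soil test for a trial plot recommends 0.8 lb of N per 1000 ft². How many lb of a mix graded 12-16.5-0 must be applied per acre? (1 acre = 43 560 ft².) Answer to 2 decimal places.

290.40 lb of product per acre

Product per 1000 ft² = 0.8 / 12% = 6.66667 lb.
Convert to per acre: 6.66667 × 43.56 = 290.4 lb.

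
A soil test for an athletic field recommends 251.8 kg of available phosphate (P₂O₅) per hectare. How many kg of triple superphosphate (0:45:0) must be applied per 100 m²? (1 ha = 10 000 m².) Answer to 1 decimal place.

5.6 kg of product per hundred sq m

Product per hectare = 251.8 / 45% = 559.556 kg.
Convert to per 100 m²: 559.556 × 0.01 = 5.59556 kg.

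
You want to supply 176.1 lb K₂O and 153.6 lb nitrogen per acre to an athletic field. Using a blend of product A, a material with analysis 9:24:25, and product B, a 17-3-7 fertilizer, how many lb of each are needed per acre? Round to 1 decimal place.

With a, b = lb per acre of product A and product B:
K₂O: 0.25·a + 0.07·b = 176.1
N: 0.09·a + 0.17·b = 153.6
Eliminate a: (row1) − 0.25/0.09·(row2) → -0.402222·b = -250.567, so b = 622.956.
Back-substitute: a = (176.1 − 0.07·622.956) / 0.25 = 529.972.

530.0 lb product A, 623.0 lb product B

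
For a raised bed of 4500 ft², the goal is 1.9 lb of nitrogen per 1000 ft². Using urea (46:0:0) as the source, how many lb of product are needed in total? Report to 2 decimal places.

Product per 1000 ft² = 1.9 / 46% = 4.13043 lb.
Total product = 4.13043 × 4500 / 1000 = 18.587 lb.

18.59 lb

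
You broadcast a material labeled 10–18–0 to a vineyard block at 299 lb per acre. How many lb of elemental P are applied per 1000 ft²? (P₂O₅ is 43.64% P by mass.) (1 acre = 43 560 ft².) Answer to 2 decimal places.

P₂O₅ per acre = 299 × 18% = 53.82 lb.
Elemental P = 53.82 × 0.4364 = 23.487 lb per acre.
Convert to per 1000 ft²: 23.487 × 0.0229568 = 0.539188 lb.

0.54 lb P per thousand sq ft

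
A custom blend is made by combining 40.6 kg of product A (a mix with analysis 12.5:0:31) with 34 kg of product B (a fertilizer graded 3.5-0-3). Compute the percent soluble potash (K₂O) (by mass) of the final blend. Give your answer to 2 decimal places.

Total mass = 40.6 + 34 = 74.6 kg.
K₂O mass = 31%×40.6 + 3%×34 = 13.606 kg.
% K₂O = 13.606 / 74.6 = 18.2386%.

18.24% K₂O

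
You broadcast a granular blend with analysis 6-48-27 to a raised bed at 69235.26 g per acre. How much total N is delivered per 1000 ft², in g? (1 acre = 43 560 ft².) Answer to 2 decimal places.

nitrogen per acre = 69235.26 × 6% = 4154.12 g.
Convert to per 1000 ft²: 4154.12 × 0.0229568 = 95.3654 g.

95.37 g N per thousand sq ft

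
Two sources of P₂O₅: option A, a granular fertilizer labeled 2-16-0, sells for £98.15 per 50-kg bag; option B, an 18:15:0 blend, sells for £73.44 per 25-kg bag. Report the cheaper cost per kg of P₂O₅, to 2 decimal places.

option A: P₂O₅ per bag = 50 × 16% = 8 kg; cost = 98.15 / 8 = £12.2688/kg P₂O₅.
option B: P₂O₅ per bag = 25 × 15% = 3.75 kg; cost = 73.44 / 3.75 = £19.5840/kg P₂O₅.
option A is cheaper.

£12.27 per kg P₂O₅ (option A)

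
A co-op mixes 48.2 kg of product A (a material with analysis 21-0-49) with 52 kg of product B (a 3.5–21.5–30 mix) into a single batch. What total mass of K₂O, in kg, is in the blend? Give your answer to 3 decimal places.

39.218 kg K₂O

K₂O mass = 49%×48.2 + 30%×52 = 39.218 kg.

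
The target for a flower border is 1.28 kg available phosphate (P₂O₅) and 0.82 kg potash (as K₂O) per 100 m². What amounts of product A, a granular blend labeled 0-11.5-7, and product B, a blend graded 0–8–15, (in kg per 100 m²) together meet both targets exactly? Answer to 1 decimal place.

10.8 kg product A, 0.4 kg product B

With a, b = kg per 100 m² of product A and product B:
P₂O₅: 0.115·a + 0.08·b = 1.28
K₂O: 0.07·a + 0.15·b = 0.82
Solving simultaneously: a = 10.8498, b = 0.403433.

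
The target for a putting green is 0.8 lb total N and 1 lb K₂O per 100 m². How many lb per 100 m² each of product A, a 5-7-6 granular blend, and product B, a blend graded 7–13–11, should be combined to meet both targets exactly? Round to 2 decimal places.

With a, b = lb per 100 m² of product A and product B:
N: 0.05·a + 0.07·b = 0.8
K₂O: 0.06·a + 0.11·b = 1
Eliminate b: (row1) − 0.07/0.11·(row2) → 0.0118182·a = 0.163636, so a = 13.8462.
Then b = (1 − 0.06·13.8462) / 0.11 = 1.53846.

13.85 lb product A, 1.54 lb product B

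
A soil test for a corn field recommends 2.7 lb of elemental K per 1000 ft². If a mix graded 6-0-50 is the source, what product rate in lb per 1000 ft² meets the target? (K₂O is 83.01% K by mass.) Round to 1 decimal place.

As K₂O: 2.7 / 0.8301 = 3.25262 lb per 1000 ft².
Product per 1000 ft² = 3.25262 / 50% = 6.50524 lb.

6.5 lb of product per thousand sq ft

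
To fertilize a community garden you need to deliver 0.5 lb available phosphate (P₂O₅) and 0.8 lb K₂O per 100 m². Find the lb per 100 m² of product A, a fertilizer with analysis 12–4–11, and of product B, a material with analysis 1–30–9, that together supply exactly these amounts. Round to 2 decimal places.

Let a = lb of product A, b = lb of product B (per 100 m²).
P₂O₅: 0.04·a + 0.3·b = 0.5
K₂O: 0.11·a + 0.09·b = 0.8
Solving simultaneously: a = 6.63265, b = 0.782313.

6.63 lb product A, 0.78 lb product B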